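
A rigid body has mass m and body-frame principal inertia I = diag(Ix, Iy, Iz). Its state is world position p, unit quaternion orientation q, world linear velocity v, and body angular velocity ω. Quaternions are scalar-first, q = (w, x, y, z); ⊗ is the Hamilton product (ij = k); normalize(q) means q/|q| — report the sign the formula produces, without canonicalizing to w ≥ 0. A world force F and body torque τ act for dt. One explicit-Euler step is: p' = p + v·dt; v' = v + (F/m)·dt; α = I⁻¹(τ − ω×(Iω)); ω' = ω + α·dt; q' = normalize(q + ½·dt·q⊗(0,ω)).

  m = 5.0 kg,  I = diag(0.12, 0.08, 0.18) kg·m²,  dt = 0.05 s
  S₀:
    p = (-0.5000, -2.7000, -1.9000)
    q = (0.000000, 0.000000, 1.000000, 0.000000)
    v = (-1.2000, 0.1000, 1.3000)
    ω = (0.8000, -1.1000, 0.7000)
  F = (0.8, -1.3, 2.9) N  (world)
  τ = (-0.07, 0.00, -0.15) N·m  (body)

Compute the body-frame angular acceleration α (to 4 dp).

ω×(Iω) gyroscopic = (-0.0770, -0.0336, 0.0352)
α = I⁻¹(τ − ω×Iω) = (0.0583, 0.4200, -1.0289)

α = (0.0583, 0.4200, -1.0289)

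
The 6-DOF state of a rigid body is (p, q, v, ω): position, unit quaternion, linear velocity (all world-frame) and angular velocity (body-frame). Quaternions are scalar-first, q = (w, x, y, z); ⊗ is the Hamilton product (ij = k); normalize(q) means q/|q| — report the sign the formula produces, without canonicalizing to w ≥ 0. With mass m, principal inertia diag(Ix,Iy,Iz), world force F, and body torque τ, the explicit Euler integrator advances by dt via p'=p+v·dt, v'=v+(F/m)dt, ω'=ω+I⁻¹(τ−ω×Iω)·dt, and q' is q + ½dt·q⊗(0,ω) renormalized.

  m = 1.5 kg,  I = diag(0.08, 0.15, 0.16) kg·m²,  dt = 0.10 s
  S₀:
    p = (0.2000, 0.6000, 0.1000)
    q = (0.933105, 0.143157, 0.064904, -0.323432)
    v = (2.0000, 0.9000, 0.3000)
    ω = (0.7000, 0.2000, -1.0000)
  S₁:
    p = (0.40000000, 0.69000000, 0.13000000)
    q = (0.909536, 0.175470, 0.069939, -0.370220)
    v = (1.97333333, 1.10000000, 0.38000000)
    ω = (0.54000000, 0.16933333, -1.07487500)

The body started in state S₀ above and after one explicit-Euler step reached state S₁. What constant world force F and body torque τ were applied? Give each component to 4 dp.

F = (-0.4000, 3.0000, 1.2000)
τ = (-0.1300, 0.0100, -0.1100)

Δω = ω₁−ω₀ = (-0.16000000, -0.03066667, -0.07487500)
I·α + gyro = (-0.1300, 0.0100, -0.1100)
v₁ − v₀ = (-0.02666667, 0.20000000, 0.08000000)
F = m·Δv/dt = (-0.4000, 3.0000, 1.2000)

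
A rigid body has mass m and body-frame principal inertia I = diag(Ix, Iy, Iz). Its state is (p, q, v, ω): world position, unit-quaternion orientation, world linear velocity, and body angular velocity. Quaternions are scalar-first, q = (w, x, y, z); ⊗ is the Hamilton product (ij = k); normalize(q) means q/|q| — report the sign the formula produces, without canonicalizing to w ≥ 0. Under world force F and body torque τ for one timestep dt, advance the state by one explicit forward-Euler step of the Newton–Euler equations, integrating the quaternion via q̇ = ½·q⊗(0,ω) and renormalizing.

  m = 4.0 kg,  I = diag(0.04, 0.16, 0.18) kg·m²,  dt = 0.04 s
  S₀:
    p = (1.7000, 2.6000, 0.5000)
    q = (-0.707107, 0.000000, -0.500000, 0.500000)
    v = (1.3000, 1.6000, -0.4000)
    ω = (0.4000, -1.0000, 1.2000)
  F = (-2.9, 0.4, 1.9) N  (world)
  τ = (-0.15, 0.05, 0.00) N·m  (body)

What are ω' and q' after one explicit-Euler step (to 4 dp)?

ω×(Iω) gyroscopic = (-0.0240, -0.0672, -0.0480)
(τ − ω×Iω)/I = (-3.1500, 0.7325, 0.2667)
ω + α·dt = (0.2740, -0.9707, 1.2107)
2q̇ = q⊗(0,ω) = (-1.1000000, -0.3828428, 0.9071070, -0.6485284)
q' = normalize(q + ½dt·q⊗(0,ω)) = (-0.7287, -0.0077, -0.4816, 0.4868)

ω' = (0.2740, -0.9707, 1.2107)
q' = (-0.7287, -0.0077, -0.4816, 0.4868)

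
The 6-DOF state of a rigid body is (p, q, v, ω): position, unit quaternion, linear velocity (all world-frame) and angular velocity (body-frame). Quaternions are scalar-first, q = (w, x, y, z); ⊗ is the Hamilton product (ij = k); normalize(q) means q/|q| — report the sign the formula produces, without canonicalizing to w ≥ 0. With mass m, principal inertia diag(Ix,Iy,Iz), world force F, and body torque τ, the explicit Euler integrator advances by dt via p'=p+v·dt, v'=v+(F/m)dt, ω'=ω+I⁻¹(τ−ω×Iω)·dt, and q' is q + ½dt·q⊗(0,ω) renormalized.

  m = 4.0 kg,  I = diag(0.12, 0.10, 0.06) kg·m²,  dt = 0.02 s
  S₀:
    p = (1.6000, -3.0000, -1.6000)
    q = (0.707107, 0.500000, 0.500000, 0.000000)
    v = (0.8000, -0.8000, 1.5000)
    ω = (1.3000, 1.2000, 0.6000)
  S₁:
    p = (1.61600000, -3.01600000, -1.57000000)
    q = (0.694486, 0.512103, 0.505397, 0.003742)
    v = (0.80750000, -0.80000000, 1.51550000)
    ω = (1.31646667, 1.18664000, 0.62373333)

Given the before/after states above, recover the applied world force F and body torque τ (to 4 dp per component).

F = (1.5000, 0.0000, 3.1000)
τ = (0.0700, -0.0200, 0.0400)

Δv = v₁−v₀ = (0.00750000, 0.00000000, 0.01550000)
m·(v₁−v₀)/dt = (1.5000, 0.0000, 3.1000)
ω₁ − ω₀ = (0.01646667, -0.01336000, 0.02373333)
ω₀×(Iω₀) = (-0.0288, 0.0468, -0.0312)
τ = I·(Δω/dt) + ω₀×(Iω₀) = (0.0700, -0.0200, 0.0400)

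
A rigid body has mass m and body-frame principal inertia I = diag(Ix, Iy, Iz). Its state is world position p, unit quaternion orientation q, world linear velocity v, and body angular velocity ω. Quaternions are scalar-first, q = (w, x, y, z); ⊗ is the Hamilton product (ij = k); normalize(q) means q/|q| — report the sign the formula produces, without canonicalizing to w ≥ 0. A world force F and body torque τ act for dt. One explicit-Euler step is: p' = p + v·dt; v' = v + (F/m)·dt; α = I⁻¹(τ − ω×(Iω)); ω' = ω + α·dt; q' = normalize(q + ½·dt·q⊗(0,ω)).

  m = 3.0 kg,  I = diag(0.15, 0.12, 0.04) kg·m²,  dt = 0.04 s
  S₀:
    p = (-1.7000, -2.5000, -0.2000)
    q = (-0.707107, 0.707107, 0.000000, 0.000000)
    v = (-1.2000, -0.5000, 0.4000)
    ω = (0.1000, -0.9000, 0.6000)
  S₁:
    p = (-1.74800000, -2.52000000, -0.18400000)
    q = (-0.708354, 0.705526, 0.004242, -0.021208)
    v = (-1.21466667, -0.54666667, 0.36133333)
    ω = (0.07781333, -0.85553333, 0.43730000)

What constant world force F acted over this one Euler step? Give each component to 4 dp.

Δv = v₁−v₀ = (-0.01466667, -0.04666667, -0.03866667)
F = m·Δv/dt = (-1.1000, -3.5000, -2.9000)

F = (-1.1000, -3.5000, -2.9000)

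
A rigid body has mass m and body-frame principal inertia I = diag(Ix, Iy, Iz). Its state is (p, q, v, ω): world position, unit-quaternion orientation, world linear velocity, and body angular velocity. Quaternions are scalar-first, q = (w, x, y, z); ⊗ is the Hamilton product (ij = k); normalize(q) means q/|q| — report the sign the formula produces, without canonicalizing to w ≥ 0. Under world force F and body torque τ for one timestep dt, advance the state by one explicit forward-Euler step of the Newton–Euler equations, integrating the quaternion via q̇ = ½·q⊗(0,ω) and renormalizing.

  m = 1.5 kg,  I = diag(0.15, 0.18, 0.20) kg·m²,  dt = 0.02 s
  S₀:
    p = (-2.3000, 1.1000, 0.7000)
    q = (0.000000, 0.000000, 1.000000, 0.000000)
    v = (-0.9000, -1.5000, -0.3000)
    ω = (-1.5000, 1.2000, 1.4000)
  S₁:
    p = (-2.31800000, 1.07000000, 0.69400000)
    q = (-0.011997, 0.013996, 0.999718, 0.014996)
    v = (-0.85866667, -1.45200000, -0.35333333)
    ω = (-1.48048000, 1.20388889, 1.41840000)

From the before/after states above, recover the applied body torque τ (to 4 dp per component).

Δω = ω₁−ω₀ = (0.01952000, 0.00388889, 0.01840000)
ω₀×(Iω₀) = (0.0336, 0.1050, -0.0540)
applied torque τ = (0.1800, 0.1400, 0.1300)

τ = (0.1800, 0.1400, 0.1300)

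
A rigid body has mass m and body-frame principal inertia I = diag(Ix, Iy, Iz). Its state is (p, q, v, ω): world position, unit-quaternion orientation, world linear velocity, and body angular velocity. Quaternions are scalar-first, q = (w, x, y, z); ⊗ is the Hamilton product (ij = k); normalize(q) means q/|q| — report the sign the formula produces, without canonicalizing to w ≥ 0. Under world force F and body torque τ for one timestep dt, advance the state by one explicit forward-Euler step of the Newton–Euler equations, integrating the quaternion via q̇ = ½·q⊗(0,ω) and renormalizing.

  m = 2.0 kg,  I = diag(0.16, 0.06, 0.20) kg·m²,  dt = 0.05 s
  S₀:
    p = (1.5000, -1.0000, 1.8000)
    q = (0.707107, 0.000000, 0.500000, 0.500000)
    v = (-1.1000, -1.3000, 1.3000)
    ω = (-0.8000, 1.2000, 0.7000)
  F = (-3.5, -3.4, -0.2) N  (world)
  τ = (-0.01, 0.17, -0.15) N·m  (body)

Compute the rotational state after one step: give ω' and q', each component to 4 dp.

gyro term ω×Iω = (0.1176, 0.0224, 0.0960)
(τ − ω×Iω)/I = (-0.7975, 2.4600, -1.2300)
ω + α·dt = (-0.8399, 1.3230, 0.6385)
2q̇ = q⊗(0,ω) = (-0.9500000, -0.8156856, 0.4485284, 0.8949749)
updated quaternion q' = (0.6828, -0.0204, 0.5108, 0.5220)

ω' = (-0.8399, 1.3230, 0.6385)
q' = (0.6828, -0.0204, 0.5108, 0.5220)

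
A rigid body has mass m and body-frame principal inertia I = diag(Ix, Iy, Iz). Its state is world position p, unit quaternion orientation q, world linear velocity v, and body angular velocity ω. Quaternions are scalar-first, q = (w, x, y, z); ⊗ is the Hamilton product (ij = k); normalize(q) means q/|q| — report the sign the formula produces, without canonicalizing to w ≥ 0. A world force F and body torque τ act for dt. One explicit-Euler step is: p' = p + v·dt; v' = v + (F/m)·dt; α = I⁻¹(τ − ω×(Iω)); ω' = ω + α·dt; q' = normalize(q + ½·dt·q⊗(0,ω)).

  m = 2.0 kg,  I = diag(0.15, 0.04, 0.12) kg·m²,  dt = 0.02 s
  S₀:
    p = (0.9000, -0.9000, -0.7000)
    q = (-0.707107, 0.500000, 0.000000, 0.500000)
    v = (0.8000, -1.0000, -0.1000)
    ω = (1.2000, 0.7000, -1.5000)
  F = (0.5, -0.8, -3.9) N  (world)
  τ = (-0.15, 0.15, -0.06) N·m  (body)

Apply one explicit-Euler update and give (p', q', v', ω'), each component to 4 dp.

p' = (0.9160, -0.9200, -0.7020)
q' = (-0.7055, 0.4879, 0.0085, 0.5140)
v' = (0.8050, -1.0080, -0.1390)
ω' = (1.1912, 0.8020, -1.4946)

a = (0.2500, -0.4000, -1.9500)
p + v·dt = (0.9160, -0.9200, -0.7020)
v' = v + a·dt = (0.8050, -1.0080, -0.1390)
ω×(Iω) gyroscopic = (-0.0840, -0.0540, -0.0924)
α = I⁻¹(τ − ω×Iω) = (-0.4400, 5.1000, 0.2700)
ω + α·dt = (1.1912, 0.8020, -1.4946)
q⊗(0,ω) = (0.1500000, -1.1985284, 0.8550251, 1.4106605)
q + ½dt·q⊗(0,ω), renormalized = (-0.7055, 0.4879, 0.0085, 0.5140)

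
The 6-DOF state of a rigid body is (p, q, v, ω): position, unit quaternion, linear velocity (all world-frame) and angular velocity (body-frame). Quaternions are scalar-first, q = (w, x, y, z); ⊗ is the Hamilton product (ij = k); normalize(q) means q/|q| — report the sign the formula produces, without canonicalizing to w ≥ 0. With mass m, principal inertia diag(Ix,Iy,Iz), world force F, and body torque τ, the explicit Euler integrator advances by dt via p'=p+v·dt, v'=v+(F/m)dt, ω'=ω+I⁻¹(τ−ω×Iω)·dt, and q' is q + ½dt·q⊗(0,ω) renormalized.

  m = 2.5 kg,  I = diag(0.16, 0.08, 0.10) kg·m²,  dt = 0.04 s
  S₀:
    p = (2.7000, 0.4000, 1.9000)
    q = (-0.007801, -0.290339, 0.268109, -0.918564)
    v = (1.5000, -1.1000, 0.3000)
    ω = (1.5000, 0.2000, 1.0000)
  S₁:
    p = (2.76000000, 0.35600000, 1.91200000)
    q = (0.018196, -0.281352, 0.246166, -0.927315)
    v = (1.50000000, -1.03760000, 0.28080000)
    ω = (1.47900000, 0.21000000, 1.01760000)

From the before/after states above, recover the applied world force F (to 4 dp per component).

F = (0.0000, 3.9000, -1.2000)

Δv = v₁−v₀ = (0.00000000, 0.06240000, -0.01920000)
F = m·Δv/dt = (0.0000, 3.9000, -1.2000)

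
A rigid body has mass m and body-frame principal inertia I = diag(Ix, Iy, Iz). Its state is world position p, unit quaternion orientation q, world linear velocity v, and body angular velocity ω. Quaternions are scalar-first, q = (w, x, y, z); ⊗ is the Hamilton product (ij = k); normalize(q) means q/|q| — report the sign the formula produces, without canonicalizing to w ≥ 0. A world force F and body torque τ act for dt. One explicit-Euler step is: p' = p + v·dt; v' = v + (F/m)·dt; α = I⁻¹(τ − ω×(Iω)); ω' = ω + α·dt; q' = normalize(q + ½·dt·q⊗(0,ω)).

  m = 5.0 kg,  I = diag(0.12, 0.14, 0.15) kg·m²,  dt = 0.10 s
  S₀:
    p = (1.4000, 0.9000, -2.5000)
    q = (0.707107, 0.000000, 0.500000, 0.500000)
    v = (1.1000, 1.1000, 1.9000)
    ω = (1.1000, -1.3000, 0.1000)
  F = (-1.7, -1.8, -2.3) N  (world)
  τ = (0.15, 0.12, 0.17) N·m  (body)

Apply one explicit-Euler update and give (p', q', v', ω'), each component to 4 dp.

p' = (1.5100, 1.0100, -2.3100)
q' = (0.7344, 0.0736, 0.4798, 0.4743)
v' = (1.0660, 1.0640, 1.8540)
ω' = (1.2261, -1.2119, 0.2324)

angular accel α = (1.2608, 0.8807, 1.3240)
ω + α·dt = (1.2261, -1.2119, 0.2324)
2q̇ = q⊗(0,ω) = (0.6000000, 1.4778177, -0.3692391, -0.4792893)
updated quaternion q' = (0.7344, 0.0736, 0.4798, 0.4743)
a = (-0.3400, -0.3600, -0.4600)
p' = p + v·dt = (1.5100, 1.0100, -2.3100)
v + (F/m)dt = (1.0660, 1.0640, 1.8540)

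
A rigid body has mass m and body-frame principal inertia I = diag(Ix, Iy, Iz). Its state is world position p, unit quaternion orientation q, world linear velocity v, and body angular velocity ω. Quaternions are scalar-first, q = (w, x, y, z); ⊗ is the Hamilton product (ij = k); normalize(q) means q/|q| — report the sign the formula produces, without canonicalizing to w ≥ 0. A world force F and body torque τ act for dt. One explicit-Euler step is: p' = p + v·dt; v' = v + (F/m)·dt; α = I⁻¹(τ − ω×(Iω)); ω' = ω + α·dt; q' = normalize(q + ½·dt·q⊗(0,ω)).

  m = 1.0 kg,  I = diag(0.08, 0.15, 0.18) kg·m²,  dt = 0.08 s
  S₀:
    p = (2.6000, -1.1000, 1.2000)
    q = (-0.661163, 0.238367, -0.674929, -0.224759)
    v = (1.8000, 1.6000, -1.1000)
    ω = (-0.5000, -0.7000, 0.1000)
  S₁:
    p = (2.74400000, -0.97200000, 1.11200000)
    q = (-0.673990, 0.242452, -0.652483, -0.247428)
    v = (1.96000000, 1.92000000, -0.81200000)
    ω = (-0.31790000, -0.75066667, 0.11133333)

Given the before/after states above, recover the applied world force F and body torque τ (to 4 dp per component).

F = (2.0000, 4.0000, 3.6000)
τ = (0.1800, -0.0900, 0.0500)

velocity change Δv = (0.16000000, 0.32000000, 0.28800000)
applied force F = (2.0000, 4.0000, 3.6000)
ω₁ − ω₀ = (0.18210000, -0.05066667, 0.01133333)
gyro term ω₀×Iω₀ = (-0.0021, 0.0050, 0.0245)
τ = I·(Δω/dt) + ω₀×(Iω₀) = (0.1800, -0.0900, 0.0500)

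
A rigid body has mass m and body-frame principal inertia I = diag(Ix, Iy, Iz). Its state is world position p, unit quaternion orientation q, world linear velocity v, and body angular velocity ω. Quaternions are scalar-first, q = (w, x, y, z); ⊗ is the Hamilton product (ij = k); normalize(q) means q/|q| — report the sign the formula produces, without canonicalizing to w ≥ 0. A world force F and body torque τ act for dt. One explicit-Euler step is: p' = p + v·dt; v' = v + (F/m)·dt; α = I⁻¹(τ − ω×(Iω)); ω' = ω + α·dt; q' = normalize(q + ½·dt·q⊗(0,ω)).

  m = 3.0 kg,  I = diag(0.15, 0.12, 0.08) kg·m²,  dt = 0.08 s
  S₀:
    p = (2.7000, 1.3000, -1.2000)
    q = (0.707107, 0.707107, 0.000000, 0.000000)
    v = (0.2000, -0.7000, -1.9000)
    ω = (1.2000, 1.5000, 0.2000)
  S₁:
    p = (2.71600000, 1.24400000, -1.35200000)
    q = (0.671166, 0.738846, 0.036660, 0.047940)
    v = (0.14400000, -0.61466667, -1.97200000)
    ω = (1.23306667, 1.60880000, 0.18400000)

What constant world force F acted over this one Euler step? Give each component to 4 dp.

Δv = v₁−v₀ = (-0.05600000, 0.08533333, -0.07200000)
applied force F = (-2.1000, 3.2000, -2.7000)

F = (-2.1000, 3.2000, -2.7000)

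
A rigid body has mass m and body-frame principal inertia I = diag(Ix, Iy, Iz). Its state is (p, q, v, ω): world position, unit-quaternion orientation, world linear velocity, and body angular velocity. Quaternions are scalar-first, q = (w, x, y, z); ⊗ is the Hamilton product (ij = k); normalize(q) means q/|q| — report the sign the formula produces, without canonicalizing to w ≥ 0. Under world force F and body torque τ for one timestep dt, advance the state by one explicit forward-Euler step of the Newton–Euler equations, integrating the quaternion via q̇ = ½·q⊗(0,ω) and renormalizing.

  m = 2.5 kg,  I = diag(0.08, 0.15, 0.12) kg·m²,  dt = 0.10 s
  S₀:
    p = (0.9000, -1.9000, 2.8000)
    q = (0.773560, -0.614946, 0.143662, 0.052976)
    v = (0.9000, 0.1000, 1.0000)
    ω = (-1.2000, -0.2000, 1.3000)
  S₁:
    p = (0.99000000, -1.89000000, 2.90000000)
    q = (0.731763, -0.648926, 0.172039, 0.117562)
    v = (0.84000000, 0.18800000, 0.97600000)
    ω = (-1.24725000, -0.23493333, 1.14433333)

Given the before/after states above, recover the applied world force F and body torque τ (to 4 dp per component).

rate change Δω = (-0.04725000, -0.03493333, -0.15566667)
gyro term ω₀×Iω₀ = (0.0078, 0.0624, 0.0168)
applied torque τ = (-0.0300, 0.0100, -0.1700)
velocity change Δv = (-0.06000000, 0.08800000, -0.02400000)
m·(v₁−v₀)/dt = (-1.5000, 2.2000, -0.6000)

F = (-1.5000, 2.2000, -0.6000)
τ = (-0.0300, 0.0100, -0.1700)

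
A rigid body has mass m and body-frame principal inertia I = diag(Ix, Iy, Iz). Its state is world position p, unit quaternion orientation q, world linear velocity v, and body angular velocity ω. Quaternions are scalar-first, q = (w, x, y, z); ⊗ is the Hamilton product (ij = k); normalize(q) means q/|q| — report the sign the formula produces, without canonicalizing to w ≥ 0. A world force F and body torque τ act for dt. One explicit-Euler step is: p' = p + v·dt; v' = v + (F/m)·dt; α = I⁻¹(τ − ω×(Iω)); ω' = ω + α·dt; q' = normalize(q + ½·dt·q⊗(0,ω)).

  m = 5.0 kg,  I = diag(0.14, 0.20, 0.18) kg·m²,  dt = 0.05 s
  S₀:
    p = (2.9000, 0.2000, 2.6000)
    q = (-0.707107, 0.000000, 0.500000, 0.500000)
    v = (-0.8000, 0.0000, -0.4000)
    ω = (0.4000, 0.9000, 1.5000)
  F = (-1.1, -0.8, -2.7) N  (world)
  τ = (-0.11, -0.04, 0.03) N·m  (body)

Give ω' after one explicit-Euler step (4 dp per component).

precession coupling ω×(Iω) = (-0.0270, -0.0240, 0.0216)
α = I⁻¹(τ − ω×Iω) = (-0.5929, -0.0800, 0.0467)
new body rate ω' = (0.3704, 0.8960, 1.5023)

ω' = (0.3704, 0.8960, 1.5023)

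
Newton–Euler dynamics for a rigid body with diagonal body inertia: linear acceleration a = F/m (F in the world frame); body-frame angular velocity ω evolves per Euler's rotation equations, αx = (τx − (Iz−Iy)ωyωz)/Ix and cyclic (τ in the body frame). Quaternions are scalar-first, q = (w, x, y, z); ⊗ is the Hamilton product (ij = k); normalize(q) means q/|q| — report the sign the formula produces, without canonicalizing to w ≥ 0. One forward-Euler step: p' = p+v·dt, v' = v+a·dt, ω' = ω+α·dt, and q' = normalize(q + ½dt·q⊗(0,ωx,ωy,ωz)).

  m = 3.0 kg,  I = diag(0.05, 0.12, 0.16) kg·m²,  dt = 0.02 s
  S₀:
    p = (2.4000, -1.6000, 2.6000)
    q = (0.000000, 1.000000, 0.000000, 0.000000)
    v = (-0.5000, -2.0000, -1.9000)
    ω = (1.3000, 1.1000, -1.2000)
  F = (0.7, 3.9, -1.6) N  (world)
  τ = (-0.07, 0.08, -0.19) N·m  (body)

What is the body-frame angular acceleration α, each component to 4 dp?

α = (-0.3440, -0.7633, -1.8131)

precession coupling ω×(Iω) = (-0.0528, 0.1716, 0.1001)
α = I⁻¹(τ − ω×Iω) = (-0.3440, -0.7633, -1.8131)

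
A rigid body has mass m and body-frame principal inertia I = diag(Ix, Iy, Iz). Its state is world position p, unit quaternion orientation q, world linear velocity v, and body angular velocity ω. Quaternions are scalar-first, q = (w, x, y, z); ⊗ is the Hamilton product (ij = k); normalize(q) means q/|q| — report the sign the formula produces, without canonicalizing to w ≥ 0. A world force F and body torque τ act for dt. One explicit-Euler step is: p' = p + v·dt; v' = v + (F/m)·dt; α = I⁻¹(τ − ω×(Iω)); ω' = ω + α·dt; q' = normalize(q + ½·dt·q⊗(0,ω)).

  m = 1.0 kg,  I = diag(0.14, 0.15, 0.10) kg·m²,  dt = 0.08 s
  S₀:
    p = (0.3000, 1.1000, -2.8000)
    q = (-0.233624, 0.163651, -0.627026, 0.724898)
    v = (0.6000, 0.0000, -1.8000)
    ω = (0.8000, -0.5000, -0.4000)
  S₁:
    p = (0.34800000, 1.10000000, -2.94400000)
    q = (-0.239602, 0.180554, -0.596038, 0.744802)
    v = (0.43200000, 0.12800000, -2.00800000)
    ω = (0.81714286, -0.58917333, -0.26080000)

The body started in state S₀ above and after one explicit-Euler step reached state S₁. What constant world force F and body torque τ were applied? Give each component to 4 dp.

rate change Δω = (0.01714286, -0.08917333, 0.13920000)
I·α + gyro = (0.0200, -0.1800, 0.1700)
v₁ − v₀ = (-0.16800000, 0.12800000, -0.20800000)
m·(v₁−v₀)/dt = (-2.1000, 1.6000, -2.6000)

F = (-2.1000, 1.6000, -2.6000)
τ = (0.0200, -0.1800, 0.1700)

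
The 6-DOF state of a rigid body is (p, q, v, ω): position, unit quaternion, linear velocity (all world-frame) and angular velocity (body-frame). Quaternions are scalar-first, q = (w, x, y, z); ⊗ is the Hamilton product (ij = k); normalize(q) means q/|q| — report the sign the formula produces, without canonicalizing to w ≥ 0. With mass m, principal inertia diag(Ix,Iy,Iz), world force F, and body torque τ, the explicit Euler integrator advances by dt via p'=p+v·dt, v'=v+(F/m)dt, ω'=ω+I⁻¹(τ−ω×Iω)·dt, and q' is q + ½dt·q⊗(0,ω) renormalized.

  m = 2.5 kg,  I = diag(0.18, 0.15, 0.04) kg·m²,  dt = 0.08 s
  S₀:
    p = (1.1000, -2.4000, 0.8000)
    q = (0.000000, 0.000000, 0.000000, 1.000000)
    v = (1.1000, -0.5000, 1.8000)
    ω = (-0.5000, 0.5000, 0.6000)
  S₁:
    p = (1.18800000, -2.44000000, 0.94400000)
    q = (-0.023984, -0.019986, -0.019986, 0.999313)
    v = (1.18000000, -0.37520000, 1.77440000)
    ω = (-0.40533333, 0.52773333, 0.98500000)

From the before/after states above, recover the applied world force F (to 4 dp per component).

Δv = v₁−v₀ = (0.08000000, 0.12480000, -0.02560000)
applied force F = (2.5000, 3.9000, -0.8000)

F = (2.5000, 3.9000, -0.8000)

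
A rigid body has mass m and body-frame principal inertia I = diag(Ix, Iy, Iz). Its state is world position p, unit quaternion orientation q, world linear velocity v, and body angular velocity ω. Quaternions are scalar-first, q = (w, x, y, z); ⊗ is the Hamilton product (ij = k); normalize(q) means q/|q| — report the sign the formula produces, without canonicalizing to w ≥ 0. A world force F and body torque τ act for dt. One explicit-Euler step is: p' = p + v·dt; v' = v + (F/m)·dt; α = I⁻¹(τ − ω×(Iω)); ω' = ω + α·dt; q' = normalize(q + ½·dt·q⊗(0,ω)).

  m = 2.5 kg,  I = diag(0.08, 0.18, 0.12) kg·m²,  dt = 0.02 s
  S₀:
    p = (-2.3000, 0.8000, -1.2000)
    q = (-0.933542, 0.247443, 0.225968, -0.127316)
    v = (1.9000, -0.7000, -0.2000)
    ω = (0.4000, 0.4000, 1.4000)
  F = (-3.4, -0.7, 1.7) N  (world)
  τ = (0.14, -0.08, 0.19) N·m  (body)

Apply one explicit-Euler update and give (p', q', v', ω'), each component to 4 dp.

(τ − ω×Iω)/I = (2.1700, -0.3200, 1.4500)
ω' = ω + α·dt = (0.4434, 0.3936, 1.4290)
q⊗(0,ω) = (-0.0111220, -0.0061352, -0.7707634, -1.2983688)
q + ½dt·q⊗(0,ω), renormalized = (-0.9335, 0.2474, 0.2182, -0.1403)
a = (-1.3600, -0.2800, 0.6800)
p' = p + v·dt = (-2.2620, 0.7860, -1.2040)
v' = v + a·dt = (1.8728, -0.7056, -0.1864)

p' = (-2.2620, 0.7860, -1.2040)
q' = (-0.9335, 0.2474, 0.2182, -0.1403)
v' = (1.8728, -0.7056, -0.1864)
ω' = (0.4434, 0.3936, 1.4290)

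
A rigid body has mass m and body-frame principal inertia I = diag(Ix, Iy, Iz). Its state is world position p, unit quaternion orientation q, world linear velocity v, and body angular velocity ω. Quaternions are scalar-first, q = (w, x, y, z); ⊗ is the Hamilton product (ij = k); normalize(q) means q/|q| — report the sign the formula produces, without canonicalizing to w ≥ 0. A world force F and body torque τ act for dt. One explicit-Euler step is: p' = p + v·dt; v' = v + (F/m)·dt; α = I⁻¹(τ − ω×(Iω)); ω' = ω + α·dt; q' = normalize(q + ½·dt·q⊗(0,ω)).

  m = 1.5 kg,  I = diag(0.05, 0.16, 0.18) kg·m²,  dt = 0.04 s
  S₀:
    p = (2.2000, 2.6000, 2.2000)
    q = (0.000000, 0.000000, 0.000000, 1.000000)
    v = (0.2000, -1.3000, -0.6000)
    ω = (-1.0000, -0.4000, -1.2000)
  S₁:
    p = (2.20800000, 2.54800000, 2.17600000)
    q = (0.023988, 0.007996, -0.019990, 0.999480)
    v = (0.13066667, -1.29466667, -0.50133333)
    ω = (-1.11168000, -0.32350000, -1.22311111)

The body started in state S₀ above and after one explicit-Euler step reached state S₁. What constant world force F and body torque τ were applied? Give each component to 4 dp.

v₁ − v₀ = (-0.06933333, 0.00533333, 0.09866667)
applied force F = (-2.6000, 0.2000, 3.7000)
Δω = ω₁−ω₀ = (-0.11168000, 0.07650000, -0.02311111)
precession coupling = (0.0096, -0.1560, 0.0440)
I·α + gyro = (-0.1300, 0.1500, -0.0600)

F = (-2.6000, 0.2000, 3.7000)
τ = (-0.1300, 0.1500, -0.0600)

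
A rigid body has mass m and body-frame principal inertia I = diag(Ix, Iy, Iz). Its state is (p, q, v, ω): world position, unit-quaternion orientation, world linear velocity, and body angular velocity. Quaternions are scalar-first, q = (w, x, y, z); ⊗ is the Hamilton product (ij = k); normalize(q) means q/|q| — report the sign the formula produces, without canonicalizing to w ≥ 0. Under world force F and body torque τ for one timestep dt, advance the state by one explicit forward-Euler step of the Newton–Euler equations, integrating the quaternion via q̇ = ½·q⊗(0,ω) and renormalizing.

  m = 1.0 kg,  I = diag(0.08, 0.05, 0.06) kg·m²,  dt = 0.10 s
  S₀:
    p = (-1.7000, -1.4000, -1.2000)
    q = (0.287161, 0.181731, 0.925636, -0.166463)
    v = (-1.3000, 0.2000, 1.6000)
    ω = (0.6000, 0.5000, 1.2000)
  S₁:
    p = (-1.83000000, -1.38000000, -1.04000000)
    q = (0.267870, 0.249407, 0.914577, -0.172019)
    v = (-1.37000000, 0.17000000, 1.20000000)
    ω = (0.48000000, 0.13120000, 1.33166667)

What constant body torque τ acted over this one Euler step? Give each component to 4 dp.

ω₁ − ω₀ = (-0.12000000, -0.36880000, 0.13166667)
I·α + gyro = (-0.0900, -0.1700, 0.0700)

τ = (-0.0900, -0.1700, 0.0700)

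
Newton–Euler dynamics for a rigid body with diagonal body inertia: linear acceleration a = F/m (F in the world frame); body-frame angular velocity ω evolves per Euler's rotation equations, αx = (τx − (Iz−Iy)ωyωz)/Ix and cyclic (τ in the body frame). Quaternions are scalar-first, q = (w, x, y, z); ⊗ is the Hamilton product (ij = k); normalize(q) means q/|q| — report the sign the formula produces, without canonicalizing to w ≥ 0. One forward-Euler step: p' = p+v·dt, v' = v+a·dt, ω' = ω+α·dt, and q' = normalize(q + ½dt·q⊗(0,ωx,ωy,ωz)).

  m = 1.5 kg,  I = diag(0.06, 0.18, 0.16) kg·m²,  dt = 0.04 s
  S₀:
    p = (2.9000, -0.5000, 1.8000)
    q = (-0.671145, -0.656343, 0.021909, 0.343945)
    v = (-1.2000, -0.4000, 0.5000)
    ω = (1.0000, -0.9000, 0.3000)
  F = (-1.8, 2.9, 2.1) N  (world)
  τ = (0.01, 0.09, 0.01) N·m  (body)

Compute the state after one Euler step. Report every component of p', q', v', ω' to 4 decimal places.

p' = (2.8520, -0.5160, 1.8200)
q' = (-0.6594, -0.6632, 0.0448, 0.3512)
v' = (-1.2480, -0.3227, 0.5560)
ω' = (1.0031, -0.8733, 0.3295)

gyro term ω×Iω = (0.0054, -0.0300, -0.1080)
angular accel α = (0.0767, 0.6667, 0.7375)
ω + α·dt = (1.0031, -0.8733, 0.3295)
2q̇ = q⊗(0,ω) = (0.5728776, -0.3550218, 1.1448784, 0.3674562)
updated quaternion q' = (-0.6594, -0.6632, 0.0448, 0.3512)
a = F/m = (-1.2000, 1.9333, 1.4000)
p + v·dt = (2.8520, -0.5160, 1.8200)
v + (F/m)dt = (-1.2480, -0.3227, 0.5560)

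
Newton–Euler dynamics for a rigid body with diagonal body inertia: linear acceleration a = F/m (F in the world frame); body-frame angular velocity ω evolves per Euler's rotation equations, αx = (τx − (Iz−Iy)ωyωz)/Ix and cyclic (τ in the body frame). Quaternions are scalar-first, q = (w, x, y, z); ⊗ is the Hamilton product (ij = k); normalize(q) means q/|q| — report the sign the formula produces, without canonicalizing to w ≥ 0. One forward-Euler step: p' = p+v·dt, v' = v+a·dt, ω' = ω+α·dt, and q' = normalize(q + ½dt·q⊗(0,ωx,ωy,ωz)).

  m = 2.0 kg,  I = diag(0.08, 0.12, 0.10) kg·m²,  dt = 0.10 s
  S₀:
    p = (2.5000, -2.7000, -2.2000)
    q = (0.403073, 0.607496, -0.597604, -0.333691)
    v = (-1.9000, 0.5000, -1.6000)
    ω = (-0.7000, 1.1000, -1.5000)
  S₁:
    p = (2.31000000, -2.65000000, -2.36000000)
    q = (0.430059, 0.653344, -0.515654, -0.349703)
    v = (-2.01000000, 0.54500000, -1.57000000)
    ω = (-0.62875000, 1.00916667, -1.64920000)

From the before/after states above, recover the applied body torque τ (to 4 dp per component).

Δω = ω₁−ω₀ = (0.07125000, -0.09083333, -0.14920000)
τ = I·(Δω/dt) + ω₀×(Iω₀) = (0.0900, -0.1300, -0.1800)

τ = (0.0900, -0.1300, -0.1800)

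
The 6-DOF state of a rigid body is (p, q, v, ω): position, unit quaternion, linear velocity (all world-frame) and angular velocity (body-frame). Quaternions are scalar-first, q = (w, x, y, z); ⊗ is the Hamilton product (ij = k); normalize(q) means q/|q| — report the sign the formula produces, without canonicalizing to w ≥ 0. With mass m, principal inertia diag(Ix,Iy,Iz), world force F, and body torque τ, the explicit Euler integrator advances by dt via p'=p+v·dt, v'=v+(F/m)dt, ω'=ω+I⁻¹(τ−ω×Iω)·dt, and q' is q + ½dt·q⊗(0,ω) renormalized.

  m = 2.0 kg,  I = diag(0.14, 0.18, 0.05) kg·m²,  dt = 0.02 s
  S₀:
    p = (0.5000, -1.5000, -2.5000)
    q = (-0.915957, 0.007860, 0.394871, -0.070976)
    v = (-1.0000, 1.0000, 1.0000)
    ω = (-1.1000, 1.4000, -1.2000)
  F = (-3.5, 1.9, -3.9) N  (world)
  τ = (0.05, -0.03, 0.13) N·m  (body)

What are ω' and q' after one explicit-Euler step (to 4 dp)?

gyro term ω×Iω = (0.2184, 0.1188, -0.0616)
(τ − ω×Iω)/I = (-1.2029, -0.8267, 3.8320)
ω + α·dt = (-1.1241, 1.3835, -1.1234)
Hamilton product q⊗(0,ω) = (-0.6293446, 0.6330739, -1.1948342, 1.5445105)
q + ½dt·q⊗(0,ω), renormalized = (-0.9220, 0.0142, 0.3828, -0.0555)

ω' = (-1.1241, 1.3835, -1.1234)
q' = (-0.9220, 0.0142, 0.3828, -0.0555)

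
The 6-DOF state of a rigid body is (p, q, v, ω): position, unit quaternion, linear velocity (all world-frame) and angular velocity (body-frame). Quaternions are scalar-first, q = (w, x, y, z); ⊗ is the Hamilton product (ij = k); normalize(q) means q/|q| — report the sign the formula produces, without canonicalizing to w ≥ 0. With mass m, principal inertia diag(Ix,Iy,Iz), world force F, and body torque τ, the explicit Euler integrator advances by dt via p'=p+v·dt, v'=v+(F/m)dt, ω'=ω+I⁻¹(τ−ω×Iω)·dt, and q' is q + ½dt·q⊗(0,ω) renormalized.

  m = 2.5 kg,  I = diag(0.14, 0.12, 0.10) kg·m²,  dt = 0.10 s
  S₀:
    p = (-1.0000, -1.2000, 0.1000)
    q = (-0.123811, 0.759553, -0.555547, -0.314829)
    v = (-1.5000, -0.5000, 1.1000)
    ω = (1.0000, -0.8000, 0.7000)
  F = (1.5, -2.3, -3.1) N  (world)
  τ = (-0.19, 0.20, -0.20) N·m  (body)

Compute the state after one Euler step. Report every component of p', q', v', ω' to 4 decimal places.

p' = (-1.1500, -1.2500, 0.2100)
q' = (-0.1725, 0.7194, -0.5913, -0.3209)
v' = (-1.4400, -0.5920, 0.9760)
ω' = (0.8563, -0.6567, 0.4840)

gyro term ω×Iω = (0.0112, 0.0280, 0.0160)
angular accel α = (-1.4371, 1.4333, -2.1600)
ω + α·dt = (0.8563, -0.6567, 0.4840)
q⊗(0,ω) = (-0.9836103, -0.7645571, -0.7474673, -0.1387631)
updated quaternion q' = (-0.1725, 0.7194, -0.5913, -0.3209)
a = (0.6000, -0.9200, -1.2400)
p' = p + v·dt = (-1.1500, -1.2500, 0.2100)
v + (F/m)dt = (-1.4400, -0.5920, 0.9760)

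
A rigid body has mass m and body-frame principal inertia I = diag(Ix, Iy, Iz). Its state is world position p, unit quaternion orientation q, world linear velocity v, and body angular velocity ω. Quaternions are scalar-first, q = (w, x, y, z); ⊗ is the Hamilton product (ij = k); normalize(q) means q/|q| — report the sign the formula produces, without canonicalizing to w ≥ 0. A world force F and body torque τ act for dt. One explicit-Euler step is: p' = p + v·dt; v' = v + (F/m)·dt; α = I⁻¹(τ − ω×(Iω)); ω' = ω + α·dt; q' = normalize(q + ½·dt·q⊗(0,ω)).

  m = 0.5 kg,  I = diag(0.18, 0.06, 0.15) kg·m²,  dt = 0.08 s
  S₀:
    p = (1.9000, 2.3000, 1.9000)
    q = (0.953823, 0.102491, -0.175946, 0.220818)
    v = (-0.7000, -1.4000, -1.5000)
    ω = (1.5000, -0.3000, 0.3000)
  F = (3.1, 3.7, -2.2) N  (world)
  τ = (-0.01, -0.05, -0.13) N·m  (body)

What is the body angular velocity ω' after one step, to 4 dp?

ω' = (1.4992, -0.3847, 0.2019)

precession coupling ω×(Iω) = (-0.0081, 0.0135, 0.0540)
(τ − ω×Iω)/I = (-0.0106, -1.0583, -1.2267)
new body rate ω' = (1.4992, -0.3847, 0.2019)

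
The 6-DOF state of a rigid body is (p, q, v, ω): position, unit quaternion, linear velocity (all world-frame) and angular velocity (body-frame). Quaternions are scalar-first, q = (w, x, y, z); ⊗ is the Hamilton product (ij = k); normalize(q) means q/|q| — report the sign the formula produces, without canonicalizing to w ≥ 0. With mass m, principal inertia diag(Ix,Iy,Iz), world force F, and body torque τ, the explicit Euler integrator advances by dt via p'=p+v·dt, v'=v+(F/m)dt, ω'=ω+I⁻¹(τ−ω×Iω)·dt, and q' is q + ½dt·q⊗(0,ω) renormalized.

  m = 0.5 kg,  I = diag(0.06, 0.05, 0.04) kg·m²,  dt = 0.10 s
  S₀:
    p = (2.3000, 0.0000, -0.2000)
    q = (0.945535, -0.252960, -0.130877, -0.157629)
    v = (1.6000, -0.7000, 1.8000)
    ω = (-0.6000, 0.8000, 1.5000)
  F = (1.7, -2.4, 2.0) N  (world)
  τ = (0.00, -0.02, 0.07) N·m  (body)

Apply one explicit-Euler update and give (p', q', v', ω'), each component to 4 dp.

a = F/m = (3.4000, -4.8000, 4.0000)
p' = p + v·dt = (2.4600, -0.0700, -0.0200)
v' = v + a·dt = (1.9400, -1.1800, 2.2000)
ω×(Iω) gyroscopic = (-0.0120, -0.0180, 0.0048)
(τ − ω×Iω)/I = (0.2000, -0.0400, 1.6300)
ω' = ω + α·dt = (-0.5800, 0.7960, 1.6630)
q⊗(0,ω) = (0.1893691, -0.6375333, 1.2304454, 1.1374083)
q + ½dt·q⊗(0,ω), renormalized = (0.9511, -0.2837, -0.0691, -0.1004)

p' = (2.4600, -0.0700, -0.0200)
q' = (0.9511, -0.2837, -0.0691, -0.1004)
v' = (1.9400, -1.1800, 2.2000)
ω' = (-0.5800, 0.7960, 1.6630)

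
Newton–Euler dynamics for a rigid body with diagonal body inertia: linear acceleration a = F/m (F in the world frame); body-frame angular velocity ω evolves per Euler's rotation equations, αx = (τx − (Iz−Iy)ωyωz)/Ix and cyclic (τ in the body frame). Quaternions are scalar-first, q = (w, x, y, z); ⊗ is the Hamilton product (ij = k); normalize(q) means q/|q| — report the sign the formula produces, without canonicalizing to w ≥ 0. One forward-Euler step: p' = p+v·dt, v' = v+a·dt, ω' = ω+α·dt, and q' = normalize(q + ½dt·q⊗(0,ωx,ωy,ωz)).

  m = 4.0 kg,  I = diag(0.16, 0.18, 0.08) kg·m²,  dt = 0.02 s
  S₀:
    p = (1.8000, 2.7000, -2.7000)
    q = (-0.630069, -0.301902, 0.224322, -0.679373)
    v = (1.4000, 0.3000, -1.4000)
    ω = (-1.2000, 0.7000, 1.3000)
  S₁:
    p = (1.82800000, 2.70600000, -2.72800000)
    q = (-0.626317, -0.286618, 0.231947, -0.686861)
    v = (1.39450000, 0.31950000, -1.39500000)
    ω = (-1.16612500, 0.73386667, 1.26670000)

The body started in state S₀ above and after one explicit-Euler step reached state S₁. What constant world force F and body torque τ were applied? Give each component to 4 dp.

F = (-1.1000, 3.9000, 1.0000)
τ = (0.1800, 0.1800, -0.1500)

rate change Δω = (0.03387500, 0.03386667, -0.03330000)
precession coupling = (-0.0910, -0.1248, -0.0168)
applied torque τ = (0.1800, 0.1800, -0.1500)
velocity change Δv = (-0.00550000, 0.01950000, 0.00500000)
F = m·Δv/dt = (-1.1000, 3.9000, 1.0000)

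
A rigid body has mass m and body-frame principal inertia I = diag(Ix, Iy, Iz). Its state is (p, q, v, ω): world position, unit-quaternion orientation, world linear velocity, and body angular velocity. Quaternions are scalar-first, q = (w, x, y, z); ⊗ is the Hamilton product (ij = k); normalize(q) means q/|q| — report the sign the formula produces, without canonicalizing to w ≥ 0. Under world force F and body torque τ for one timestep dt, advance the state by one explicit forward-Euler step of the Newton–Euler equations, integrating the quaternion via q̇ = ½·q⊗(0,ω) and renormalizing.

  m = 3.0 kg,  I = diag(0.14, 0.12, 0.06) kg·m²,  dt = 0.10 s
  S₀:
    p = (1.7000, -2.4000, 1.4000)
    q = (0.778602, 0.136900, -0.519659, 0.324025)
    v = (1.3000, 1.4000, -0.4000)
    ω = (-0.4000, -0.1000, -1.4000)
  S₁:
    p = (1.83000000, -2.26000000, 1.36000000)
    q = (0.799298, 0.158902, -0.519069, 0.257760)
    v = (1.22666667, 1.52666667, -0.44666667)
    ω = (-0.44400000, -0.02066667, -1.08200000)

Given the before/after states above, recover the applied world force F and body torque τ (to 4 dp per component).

F = (-2.2000, 3.8000, -1.4000)
τ = (-0.0700, 0.1400, 0.1900)

Δω = ω₁−ω₀ = (-0.04400000, 0.07933333, 0.31800000)
ω₀×(Iω₀) = (-0.0084, 0.0448, -0.0008)
applied torque τ = (-0.0700, 0.1400, 0.1900)
Δv = v₁−v₀ = (-0.07333333, 0.12666667, -0.04666667)
F = m·Δv/dt = (-2.2000, 3.8000, -1.4000)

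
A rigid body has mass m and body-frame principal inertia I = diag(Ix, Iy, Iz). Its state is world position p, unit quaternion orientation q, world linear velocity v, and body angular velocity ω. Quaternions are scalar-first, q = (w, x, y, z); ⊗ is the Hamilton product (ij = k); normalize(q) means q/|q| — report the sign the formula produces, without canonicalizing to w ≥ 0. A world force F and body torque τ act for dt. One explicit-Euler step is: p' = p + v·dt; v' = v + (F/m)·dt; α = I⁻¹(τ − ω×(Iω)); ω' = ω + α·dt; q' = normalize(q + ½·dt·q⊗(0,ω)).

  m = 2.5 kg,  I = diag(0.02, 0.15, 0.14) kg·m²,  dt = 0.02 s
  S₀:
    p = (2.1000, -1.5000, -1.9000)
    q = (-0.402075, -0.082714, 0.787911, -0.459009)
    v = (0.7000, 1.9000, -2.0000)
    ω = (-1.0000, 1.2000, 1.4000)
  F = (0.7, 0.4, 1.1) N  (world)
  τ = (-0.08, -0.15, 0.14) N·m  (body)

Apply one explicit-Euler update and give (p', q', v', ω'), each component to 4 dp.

a = F/m = (0.2800, 0.1600, 0.4400)
p' = p + v·dt = (2.1140, -1.4620, -1.9400)
v + (F/m)dt = (0.7056, 1.9032, -1.9912)
ω×(Iω) gyroscopic = (-0.0168, 0.1680, -0.1560)
angular accel α = (-3.1600, -2.1200, 2.1143)
ω + α·dt = (-1.0632, 1.1576, 1.4423)
q⊗(0,ω) = (-0.3855946, 2.0559612, 0.0923186, 0.1257492)
updated quaternion q' = (-0.4058, -0.0621, 0.7887, -0.4577)

p' = (2.1140, -1.4620, -1.9400)
q' = (-0.4058, -0.0621, 0.7887, -0.4577)
v' = (0.7056, 1.9032, -1.9912)
ω' = (-1.0632, 1.1576, 1.4423)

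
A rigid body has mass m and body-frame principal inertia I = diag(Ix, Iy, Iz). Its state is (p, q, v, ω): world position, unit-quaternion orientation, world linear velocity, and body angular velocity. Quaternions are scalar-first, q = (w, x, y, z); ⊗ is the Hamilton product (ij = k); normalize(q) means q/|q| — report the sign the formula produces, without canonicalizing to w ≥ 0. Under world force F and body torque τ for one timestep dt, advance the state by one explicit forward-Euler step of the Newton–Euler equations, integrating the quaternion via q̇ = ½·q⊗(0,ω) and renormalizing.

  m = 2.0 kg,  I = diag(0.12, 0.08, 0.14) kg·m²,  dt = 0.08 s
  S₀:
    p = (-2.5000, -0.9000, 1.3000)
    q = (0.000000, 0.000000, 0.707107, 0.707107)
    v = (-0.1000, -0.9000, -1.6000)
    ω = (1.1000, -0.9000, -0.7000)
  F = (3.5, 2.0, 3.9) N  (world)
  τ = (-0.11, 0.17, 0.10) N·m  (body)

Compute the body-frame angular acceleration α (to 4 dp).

precession coupling ω×(Iω) = (0.0378, 0.0154, 0.0396)
(τ − ω×Iω)/I = (-1.2317, 1.9325, 0.4314)

α = (-1.2317, 1.9325, 0.4314)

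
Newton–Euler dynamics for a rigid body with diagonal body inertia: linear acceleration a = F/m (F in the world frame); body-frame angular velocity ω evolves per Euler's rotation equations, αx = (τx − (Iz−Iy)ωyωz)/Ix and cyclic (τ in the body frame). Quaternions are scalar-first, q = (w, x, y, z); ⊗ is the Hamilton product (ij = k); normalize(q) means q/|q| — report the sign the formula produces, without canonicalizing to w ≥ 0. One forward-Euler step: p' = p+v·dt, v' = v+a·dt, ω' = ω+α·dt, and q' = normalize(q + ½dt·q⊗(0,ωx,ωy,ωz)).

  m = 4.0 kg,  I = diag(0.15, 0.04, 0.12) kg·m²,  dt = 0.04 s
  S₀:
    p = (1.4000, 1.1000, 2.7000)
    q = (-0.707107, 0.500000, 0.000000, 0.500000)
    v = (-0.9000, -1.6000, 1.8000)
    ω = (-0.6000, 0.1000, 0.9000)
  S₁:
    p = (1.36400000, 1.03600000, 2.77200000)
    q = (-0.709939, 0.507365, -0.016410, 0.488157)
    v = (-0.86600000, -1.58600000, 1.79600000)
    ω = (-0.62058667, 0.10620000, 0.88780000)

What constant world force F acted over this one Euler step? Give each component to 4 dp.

F = (3.4000, 1.4000, -0.4000)

v₁ − v₀ = (0.03400000, 0.01400000, -0.00400000)
F = m·Δv/dt = (3.4000, 1.4000, -0.4000)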